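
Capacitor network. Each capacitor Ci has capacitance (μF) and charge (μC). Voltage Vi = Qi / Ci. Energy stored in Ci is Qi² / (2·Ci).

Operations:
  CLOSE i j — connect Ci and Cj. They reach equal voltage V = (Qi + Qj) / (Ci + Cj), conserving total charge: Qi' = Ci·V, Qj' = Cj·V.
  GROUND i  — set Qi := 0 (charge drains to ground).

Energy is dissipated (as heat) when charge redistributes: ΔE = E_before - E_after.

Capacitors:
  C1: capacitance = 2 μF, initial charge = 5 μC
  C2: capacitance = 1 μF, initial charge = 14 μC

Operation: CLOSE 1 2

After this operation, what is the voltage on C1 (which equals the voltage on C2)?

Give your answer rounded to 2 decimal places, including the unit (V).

Answer: 6.33 V

Derivation:
Initial: C1(2μF, Q=5μC, V=2.50V), C2(1μF, Q=14μC, V=14.00V)
Op 1: CLOSE 1-2: Q_total=19.00, C_total=3.00, V=6.33; Q1=12.67, Q2=6.33; dissipated=44.083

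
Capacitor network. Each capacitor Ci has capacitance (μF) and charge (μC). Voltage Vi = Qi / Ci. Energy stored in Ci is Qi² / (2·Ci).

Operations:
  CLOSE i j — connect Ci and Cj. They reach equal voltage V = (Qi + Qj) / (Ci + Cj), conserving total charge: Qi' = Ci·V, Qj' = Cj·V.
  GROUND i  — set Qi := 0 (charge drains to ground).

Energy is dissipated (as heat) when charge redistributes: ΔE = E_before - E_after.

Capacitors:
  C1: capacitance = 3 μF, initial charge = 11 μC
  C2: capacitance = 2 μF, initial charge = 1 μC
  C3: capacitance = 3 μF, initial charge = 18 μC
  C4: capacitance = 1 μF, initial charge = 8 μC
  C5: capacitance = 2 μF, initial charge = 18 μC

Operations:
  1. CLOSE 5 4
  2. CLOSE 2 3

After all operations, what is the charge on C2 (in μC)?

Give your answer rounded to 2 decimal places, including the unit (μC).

Initial: C1(3μF, Q=11μC, V=3.67V), C2(2μF, Q=1μC, V=0.50V), C3(3μF, Q=18μC, V=6.00V), C4(1μF, Q=8μC, V=8.00V), C5(2μF, Q=18μC, V=9.00V)
Op 1: CLOSE 5-4: Q_total=26.00, C_total=3.00, V=8.67; Q5=17.33, Q4=8.67; dissipated=0.333
Op 2: CLOSE 2-3: Q_total=19.00, C_total=5.00, V=3.80; Q2=7.60, Q3=11.40; dissipated=18.150
Final charges: Q1=11.00, Q2=7.60, Q3=11.40, Q4=8.67, Q5=17.33

Answer: 7.60 μC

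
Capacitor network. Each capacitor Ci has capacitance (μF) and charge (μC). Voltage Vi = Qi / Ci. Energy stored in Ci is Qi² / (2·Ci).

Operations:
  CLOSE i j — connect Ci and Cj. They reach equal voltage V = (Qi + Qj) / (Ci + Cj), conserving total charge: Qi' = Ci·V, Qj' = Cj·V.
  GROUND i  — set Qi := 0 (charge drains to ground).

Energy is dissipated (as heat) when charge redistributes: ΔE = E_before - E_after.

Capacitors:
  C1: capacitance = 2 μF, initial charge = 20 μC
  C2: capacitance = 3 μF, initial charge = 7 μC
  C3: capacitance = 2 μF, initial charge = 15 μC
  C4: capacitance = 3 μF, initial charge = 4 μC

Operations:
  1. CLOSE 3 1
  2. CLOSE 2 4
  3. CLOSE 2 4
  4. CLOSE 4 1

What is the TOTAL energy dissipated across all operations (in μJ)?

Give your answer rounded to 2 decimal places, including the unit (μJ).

Answer: 32.58 μJ

Derivation:
Initial: C1(2μF, Q=20μC, V=10.00V), C2(3μF, Q=7μC, V=2.33V), C3(2μF, Q=15μC, V=7.50V), C4(3μF, Q=4μC, V=1.33V)
Op 1: CLOSE 3-1: Q_total=35.00, C_total=4.00, V=8.75; Q3=17.50, Q1=17.50; dissipated=3.125
Op 2: CLOSE 2-4: Q_total=11.00, C_total=6.00, V=1.83; Q2=5.50, Q4=5.50; dissipated=0.750
Op 3: CLOSE 2-4: Q_total=11.00, C_total=6.00, V=1.83; Q2=5.50, Q4=5.50; dissipated=0.000
Op 4: CLOSE 4-1: Q_total=23.00, C_total=5.00, V=4.60; Q4=13.80, Q1=9.20; dissipated=28.704
Total dissipated: 32.579 μJ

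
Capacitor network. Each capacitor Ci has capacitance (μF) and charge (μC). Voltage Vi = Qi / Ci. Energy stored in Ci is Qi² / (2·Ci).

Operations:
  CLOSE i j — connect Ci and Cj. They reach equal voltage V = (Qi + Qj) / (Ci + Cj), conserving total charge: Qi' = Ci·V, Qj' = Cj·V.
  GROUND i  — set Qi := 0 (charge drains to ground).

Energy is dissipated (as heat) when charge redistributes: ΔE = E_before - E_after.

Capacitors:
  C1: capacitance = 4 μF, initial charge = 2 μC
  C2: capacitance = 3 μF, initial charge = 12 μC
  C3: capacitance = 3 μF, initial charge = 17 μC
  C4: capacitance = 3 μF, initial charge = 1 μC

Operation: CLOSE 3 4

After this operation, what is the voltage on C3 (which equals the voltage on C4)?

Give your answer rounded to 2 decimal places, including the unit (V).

Initial: C1(4μF, Q=2μC, V=0.50V), C2(3μF, Q=12μC, V=4.00V), C3(3μF, Q=17μC, V=5.67V), C4(3μF, Q=1μC, V=0.33V)
Op 1: CLOSE 3-4: Q_total=18.00, C_total=6.00, V=3.00; Q3=9.00, Q4=9.00; dissipated=21.333

Answer: 3.00 V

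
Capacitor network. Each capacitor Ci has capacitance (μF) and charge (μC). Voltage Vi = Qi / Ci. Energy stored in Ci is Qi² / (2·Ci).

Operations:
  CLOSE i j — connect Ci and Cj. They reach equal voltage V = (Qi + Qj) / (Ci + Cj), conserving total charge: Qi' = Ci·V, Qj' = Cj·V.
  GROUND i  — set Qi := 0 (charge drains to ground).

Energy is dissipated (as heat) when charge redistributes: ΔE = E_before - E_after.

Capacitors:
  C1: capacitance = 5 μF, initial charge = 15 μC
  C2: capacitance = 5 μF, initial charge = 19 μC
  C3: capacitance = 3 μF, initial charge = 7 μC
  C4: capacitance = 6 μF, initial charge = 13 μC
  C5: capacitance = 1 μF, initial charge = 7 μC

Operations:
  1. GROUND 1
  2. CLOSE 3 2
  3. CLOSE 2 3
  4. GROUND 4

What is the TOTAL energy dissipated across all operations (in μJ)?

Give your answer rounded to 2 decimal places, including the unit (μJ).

Initial: C1(5μF, Q=15μC, V=3.00V), C2(5μF, Q=19μC, V=3.80V), C3(3μF, Q=7μC, V=2.33V), C4(6μF, Q=13μC, V=2.17V), C5(1μF, Q=7μC, V=7.00V)
Op 1: GROUND 1: Q1=0; energy lost=22.500
Op 2: CLOSE 3-2: Q_total=26.00, C_total=8.00, V=3.25; Q3=9.75, Q2=16.25; dissipated=2.017
Op 3: CLOSE 2-3: Q_total=26.00, C_total=8.00, V=3.25; Q2=16.25, Q3=9.75; dissipated=0.000
Op 4: GROUND 4: Q4=0; energy lost=14.083
Total dissipated: 38.600 μJ

Answer: 38.60 μJ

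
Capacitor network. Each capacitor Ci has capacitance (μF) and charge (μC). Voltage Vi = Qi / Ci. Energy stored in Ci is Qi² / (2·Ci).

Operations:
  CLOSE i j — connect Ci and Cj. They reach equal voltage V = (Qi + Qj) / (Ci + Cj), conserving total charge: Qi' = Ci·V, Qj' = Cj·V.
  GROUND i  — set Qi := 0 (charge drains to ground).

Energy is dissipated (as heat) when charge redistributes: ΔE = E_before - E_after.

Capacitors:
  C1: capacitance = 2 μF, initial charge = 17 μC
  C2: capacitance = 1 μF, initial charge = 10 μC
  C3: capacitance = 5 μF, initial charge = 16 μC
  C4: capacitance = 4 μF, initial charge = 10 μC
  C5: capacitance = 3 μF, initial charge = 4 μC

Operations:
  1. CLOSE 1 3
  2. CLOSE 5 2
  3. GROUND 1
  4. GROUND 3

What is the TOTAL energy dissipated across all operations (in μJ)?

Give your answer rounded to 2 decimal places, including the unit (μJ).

Initial: C1(2μF, Q=17μC, V=8.50V), C2(1μF, Q=10μC, V=10.00V), C3(5μF, Q=16μC, V=3.20V), C4(4μF, Q=10μC, V=2.50V), C5(3μF, Q=4μC, V=1.33V)
Op 1: CLOSE 1-3: Q_total=33.00, C_total=7.00, V=4.71; Q1=9.43, Q3=23.57; dissipated=20.064
Op 2: CLOSE 5-2: Q_total=14.00, C_total=4.00, V=3.50; Q5=10.50, Q2=3.50; dissipated=28.167
Op 3: GROUND 1: Q1=0; energy lost=22.224
Op 4: GROUND 3: Q3=0; energy lost=55.561
Total dissipated: 126.017 μJ

Answer: 126.02 μJ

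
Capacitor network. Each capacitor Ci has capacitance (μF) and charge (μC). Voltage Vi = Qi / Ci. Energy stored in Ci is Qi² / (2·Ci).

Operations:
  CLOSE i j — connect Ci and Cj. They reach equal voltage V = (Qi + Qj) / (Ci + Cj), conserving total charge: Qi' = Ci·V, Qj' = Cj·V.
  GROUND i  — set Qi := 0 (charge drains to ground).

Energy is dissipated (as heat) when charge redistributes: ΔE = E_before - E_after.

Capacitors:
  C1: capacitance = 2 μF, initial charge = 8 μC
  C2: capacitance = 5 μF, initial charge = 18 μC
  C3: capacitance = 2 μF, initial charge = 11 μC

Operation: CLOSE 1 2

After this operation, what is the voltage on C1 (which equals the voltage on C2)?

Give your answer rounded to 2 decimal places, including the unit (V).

Initial: C1(2μF, Q=8μC, V=4.00V), C2(5μF, Q=18μC, V=3.60V), C3(2μF, Q=11μC, V=5.50V)
Op 1: CLOSE 1-2: Q_total=26.00, C_total=7.00, V=3.71; Q1=7.43, Q2=18.57; dissipated=0.114

Answer: 3.71 V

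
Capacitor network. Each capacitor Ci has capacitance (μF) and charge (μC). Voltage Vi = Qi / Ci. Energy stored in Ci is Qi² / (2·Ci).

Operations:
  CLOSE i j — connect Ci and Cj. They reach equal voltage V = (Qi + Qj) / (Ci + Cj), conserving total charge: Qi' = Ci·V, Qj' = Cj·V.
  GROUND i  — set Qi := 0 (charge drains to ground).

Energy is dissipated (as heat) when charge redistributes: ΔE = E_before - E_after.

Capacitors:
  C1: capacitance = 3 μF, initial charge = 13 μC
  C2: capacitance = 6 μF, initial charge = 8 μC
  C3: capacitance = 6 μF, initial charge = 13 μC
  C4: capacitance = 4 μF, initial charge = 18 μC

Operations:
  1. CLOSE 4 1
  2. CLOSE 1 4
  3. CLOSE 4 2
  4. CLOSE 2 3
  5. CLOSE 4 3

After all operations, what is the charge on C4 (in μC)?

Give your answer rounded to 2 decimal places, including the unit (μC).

Initial: C1(3μF, Q=13μC, V=4.33V), C2(6μF, Q=8μC, V=1.33V), C3(6μF, Q=13μC, V=2.17V), C4(4μF, Q=18μC, V=4.50V)
Op 1: CLOSE 4-1: Q_total=31.00, C_total=7.00, V=4.43; Q4=17.71, Q1=13.29; dissipated=0.024
Op 2: CLOSE 1-4: Q_total=31.00, C_total=7.00, V=4.43; Q1=13.29, Q4=17.71; dissipated=0.000
Op 3: CLOSE 4-2: Q_total=25.71, C_total=10.00, V=2.57; Q4=10.29, Q2=15.43; dissipated=11.497
Op 4: CLOSE 2-3: Q_total=28.43, C_total=12.00, V=2.37; Q2=14.21, Q3=14.21; dissipated=0.246
Op 5: CLOSE 4-3: Q_total=24.50, C_total=10.00, V=2.45; Q4=9.80, Q3=14.70; dissipated=0.049
Final charges: Q1=13.29, Q2=14.21, Q3=14.70, Q4=9.80

Answer: 9.80 μC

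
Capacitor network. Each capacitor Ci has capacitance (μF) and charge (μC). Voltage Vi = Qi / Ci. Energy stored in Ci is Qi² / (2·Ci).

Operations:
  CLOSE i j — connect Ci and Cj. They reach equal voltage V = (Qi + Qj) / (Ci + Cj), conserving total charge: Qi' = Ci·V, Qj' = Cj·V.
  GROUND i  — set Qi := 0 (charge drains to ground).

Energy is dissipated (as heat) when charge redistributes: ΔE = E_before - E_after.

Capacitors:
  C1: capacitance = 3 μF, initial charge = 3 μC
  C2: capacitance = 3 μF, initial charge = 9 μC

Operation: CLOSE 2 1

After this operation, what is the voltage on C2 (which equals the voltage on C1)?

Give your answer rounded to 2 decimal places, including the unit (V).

Answer: 2.00 V

Derivation:
Initial: C1(3μF, Q=3μC, V=1.00V), C2(3μF, Q=9μC, V=3.00V)
Op 1: CLOSE 2-1: Q_total=12.00, C_total=6.00, V=2.00; Q2=6.00, Q1=6.00; dissipated=3.000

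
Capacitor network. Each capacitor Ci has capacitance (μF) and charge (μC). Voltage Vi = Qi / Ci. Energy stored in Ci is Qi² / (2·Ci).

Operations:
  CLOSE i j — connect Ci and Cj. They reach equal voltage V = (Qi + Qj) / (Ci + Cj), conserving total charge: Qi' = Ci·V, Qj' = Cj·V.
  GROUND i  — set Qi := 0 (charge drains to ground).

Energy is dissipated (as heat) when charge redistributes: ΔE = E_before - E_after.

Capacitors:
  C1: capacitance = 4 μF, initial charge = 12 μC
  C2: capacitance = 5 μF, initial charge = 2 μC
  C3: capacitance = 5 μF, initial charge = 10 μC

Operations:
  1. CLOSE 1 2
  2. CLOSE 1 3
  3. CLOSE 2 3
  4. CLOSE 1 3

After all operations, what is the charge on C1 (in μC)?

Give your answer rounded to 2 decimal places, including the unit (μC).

Answer: 6.94 μC

Derivation:
Initial: C1(4μF, Q=12μC, V=3.00V), C2(5μF, Q=2μC, V=0.40V), C3(5μF, Q=10μC, V=2.00V)
Op 1: CLOSE 1-2: Q_total=14.00, C_total=9.00, V=1.56; Q1=6.22, Q2=7.78; dissipated=7.511
Op 2: CLOSE 1-3: Q_total=16.22, C_total=9.00, V=1.80; Q1=7.21, Q3=9.01; dissipated=0.219
Op 3: CLOSE 2-3: Q_total=16.79, C_total=10.00, V=1.68; Q2=8.40, Q3=8.40; dissipated=0.076
Op 4: CLOSE 1-3: Q_total=15.60, C_total=9.00, V=1.73; Q1=6.94, Q3=8.67; dissipated=0.017
Final charges: Q1=6.94, Q2=8.40, Q3=8.67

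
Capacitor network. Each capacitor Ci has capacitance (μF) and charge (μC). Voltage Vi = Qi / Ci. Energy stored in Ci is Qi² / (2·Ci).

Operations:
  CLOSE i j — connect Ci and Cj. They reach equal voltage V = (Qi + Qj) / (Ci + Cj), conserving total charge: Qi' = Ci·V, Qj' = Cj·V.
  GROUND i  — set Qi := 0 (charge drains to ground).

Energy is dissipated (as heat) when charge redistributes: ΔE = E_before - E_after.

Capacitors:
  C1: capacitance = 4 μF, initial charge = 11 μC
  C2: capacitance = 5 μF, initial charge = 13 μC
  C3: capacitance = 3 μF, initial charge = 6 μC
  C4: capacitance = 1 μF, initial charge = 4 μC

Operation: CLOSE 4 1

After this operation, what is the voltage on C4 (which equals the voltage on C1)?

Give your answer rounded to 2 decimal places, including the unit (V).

Initial: C1(4μF, Q=11μC, V=2.75V), C2(5μF, Q=13μC, V=2.60V), C3(3μF, Q=6μC, V=2.00V), C4(1μF, Q=4μC, V=4.00V)
Op 1: CLOSE 4-1: Q_total=15.00, C_total=5.00, V=3.00; Q4=3.00, Q1=12.00; dissipated=0.625

Answer: 3.00 V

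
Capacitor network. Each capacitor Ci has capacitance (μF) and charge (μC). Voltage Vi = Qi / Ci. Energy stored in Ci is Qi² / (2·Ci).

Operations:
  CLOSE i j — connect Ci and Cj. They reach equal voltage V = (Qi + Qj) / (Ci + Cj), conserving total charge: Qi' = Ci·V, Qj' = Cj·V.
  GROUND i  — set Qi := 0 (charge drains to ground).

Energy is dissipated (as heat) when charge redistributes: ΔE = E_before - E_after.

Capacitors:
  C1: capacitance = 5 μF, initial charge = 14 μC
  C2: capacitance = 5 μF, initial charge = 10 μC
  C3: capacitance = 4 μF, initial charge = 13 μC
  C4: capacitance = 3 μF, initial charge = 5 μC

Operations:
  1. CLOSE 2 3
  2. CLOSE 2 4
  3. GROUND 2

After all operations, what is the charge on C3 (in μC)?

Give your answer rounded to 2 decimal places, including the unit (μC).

Answer: 10.22 μC

Derivation:
Initial: C1(5μF, Q=14μC, V=2.80V), C2(5μF, Q=10μC, V=2.00V), C3(4μF, Q=13μC, V=3.25V), C4(3μF, Q=5μC, V=1.67V)
Op 1: CLOSE 2-3: Q_total=23.00, C_total=9.00, V=2.56; Q2=12.78, Q3=10.22; dissipated=1.736
Op 2: CLOSE 2-4: Q_total=17.78, C_total=8.00, V=2.22; Q2=11.11, Q4=6.67; dissipated=0.741
Op 3: GROUND 2: Q2=0; energy lost=12.346
Final charges: Q1=14.00, Q2=0.00, Q3=10.22, Q4=6.67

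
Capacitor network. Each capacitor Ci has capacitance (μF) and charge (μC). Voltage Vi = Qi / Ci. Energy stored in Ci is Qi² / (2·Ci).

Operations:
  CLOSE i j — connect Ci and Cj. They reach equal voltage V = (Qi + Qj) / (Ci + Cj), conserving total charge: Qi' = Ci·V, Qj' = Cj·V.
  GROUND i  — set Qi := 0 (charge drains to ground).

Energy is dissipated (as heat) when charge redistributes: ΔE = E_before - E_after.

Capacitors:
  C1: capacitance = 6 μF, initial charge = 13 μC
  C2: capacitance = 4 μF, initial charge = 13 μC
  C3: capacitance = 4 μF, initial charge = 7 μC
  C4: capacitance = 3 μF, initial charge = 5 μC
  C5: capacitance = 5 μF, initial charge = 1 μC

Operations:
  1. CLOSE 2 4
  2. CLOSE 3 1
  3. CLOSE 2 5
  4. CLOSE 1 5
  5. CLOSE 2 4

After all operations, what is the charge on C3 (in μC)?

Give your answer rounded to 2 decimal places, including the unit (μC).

Answer: 8.00 μC

Derivation:
Initial: C1(6μF, Q=13μC, V=2.17V), C2(4μF, Q=13μC, V=3.25V), C3(4μF, Q=7μC, V=1.75V), C4(3μF, Q=5μC, V=1.67V), C5(5μF, Q=1μC, V=0.20V)
Op 1: CLOSE 2-4: Q_total=18.00, C_total=7.00, V=2.57; Q2=10.29, Q4=7.71; dissipated=2.149
Op 2: CLOSE 3-1: Q_total=20.00, C_total=10.00, V=2.00; Q3=8.00, Q1=12.00; dissipated=0.208
Op 3: CLOSE 2-5: Q_total=11.29, C_total=9.00, V=1.25; Q2=5.02, Q5=6.27; dissipated=6.249
Op 4: CLOSE 1-5: Q_total=18.27, C_total=11.00, V=1.66; Q1=9.97, Q5=8.30; dissipated=0.759
Op 5: CLOSE 2-4: Q_total=12.73, C_total=7.00, V=1.82; Q2=7.27, Q4=5.46; dissipated=1.488
Final charges: Q1=9.97, Q2=7.27, Q3=8.00, Q4=5.46, Q5=8.30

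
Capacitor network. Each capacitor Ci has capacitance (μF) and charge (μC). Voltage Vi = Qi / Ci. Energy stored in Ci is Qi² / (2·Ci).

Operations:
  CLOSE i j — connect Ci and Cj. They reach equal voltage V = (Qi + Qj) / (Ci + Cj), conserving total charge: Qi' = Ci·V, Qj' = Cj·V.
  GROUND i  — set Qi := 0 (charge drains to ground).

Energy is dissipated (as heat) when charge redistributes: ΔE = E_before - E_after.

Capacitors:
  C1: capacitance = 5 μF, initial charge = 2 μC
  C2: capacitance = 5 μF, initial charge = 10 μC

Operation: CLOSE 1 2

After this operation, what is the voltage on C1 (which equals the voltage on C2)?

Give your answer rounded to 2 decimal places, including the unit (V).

Answer: 1.20 V

Derivation:
Initial: C1(5μF, Q=2μC, V=0.40V), C2(5μF, Q=10μC, V=2.00V)
Op 1: CLOSE 1-2: Q_total=12.00, C_total=10.00, V=1.20; Q1=6.00, Q2=6.00; dissipated=3.200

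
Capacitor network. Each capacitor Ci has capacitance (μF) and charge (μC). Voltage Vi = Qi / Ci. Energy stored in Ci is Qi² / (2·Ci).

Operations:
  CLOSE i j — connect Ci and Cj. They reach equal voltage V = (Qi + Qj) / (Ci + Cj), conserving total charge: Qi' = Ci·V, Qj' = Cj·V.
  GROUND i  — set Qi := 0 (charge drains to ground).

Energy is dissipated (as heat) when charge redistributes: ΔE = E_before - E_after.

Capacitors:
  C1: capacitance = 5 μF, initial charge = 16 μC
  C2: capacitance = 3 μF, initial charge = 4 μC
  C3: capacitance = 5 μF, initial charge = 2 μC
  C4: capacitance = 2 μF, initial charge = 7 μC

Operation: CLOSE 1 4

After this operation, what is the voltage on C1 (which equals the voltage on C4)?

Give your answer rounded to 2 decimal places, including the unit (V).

Answer: 3.29 V

Derivation:
Initial: C1(5μF, Q=16μC, V=3.20V), C2(3μF, Q=4μC, V=1.33V), C3(5μF, Q=2μC, V=0.40V), C4(2μF, Q=7μC, V=3.50V)
Op 1: CLOSE 1-4: Q_total=23.00, C_total=7.00, V=3.29; Q1=16.43, Q4=6.57; dissipated=0.064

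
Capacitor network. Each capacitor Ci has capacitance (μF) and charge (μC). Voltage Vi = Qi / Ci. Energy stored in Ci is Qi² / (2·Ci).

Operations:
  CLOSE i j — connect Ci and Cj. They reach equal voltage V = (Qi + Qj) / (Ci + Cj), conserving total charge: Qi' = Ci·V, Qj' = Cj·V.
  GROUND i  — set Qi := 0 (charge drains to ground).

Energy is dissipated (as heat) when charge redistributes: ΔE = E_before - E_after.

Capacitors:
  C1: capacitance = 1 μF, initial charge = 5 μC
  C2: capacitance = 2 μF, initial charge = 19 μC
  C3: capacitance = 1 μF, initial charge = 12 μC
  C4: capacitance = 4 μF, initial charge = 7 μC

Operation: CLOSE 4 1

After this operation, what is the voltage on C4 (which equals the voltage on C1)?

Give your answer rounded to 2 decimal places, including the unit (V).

Answer: 2.40 V

Derivation:
Initial: C1(1μF, Q=5μC, V=5.00V), C2(2μF, Q=19μC, V=9.50V), C3(1μF, Q=12μC, V=12.00V), C4(4μF, Q=7μC, V=1.75V)
Op 1: CLOSE 4-1: Q_total=12.00, C_total=5.00, V=2.40; Q4=9.60, Q1=2.40; dissipated=4.225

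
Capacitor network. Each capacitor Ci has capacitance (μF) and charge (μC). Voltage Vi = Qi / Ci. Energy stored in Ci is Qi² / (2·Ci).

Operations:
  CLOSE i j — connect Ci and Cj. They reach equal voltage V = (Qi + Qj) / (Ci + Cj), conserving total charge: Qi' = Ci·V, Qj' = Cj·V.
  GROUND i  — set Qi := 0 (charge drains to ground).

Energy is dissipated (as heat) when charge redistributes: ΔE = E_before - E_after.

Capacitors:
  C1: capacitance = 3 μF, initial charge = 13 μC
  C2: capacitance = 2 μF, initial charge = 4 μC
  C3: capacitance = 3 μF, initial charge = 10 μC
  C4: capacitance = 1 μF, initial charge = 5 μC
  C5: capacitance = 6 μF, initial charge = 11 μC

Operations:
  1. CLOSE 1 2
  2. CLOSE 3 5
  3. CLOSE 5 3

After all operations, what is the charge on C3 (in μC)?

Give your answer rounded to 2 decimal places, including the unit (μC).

Answer: 7.00 μC

Derivation:
Initial: C1(3μF, Q=13μC, V=4.33V), C2(2μF, Q=4μC, V=2.00V), C3(3μF, Q=10μC, V=3.33V), C4(1μF, Q=5μC, V=5.00V), C5(6μF, Q=11μC, V=1.83V)
Op 1: CLOSE 1-2: Q_total=17.00, C_total=5.00, V=3.40; Q1=10.20, Q2=6.80; dissipated=3.267
Op 2: CLOSE 3-5: Q_total=21.00, C_total=9.00, V=2.33; Q3=7.00, Q5=14.00; dissipated=2.250
Op 3: CLOSE 5-3: Q_total=21.00, C_total=9.00, V=2.33; Q5=14.00, Q3=7.00; dissipated=0.000
Final charges: Q1=10.20, Q2=6.80, Q3=7.00, Q4=5.00, Q5=14.00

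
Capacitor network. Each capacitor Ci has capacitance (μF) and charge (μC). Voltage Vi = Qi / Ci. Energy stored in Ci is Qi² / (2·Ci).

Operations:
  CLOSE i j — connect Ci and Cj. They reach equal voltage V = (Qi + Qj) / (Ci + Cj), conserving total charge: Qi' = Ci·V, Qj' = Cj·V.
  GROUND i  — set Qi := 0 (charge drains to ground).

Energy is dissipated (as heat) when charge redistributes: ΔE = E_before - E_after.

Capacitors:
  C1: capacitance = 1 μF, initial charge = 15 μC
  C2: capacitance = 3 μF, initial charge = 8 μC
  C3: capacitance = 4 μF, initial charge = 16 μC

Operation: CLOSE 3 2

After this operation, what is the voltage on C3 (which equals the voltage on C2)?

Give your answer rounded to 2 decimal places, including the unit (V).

Answer: 3.43 V

Derivation:
Initial: C1(1μF, Q=15μC, V=15.00V), C2(3μF, Q=8μC, V=2.67V), C3(4μF, Q=16μC, V=4.00V)
Op 1: CLOSE 3-2: Q_total=24.00, C_total=7.00, V=3.43; Q3=13.71, Q2=10.29; dissipated=1.524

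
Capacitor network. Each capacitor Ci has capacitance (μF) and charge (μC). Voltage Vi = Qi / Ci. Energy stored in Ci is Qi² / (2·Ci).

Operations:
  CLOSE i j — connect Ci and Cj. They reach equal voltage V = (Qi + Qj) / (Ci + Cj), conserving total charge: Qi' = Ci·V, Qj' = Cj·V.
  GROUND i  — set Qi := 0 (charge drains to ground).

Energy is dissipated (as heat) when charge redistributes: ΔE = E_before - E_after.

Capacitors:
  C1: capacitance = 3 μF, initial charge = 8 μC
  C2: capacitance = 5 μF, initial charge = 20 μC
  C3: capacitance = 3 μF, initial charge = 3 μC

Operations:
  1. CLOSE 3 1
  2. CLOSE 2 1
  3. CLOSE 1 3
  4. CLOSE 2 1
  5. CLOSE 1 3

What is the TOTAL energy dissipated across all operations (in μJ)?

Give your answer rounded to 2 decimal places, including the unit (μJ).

Initial: C1(3μF, Q=8μC, V=2.67V), C2(5μF, Q=20μC, V=4.00V), C3(3μF, Q=3μC, V=1.00V)
Op 1: CLOSE 3-1: Q_total=11.00, C_total=6.00, V=1.83; Q3=5.50, Q1=5.50; dissipated=2.083
Op 2: CLOSE 2-1: Q_total=25.50, C_total=8.00, V=3.19; Q2=15.94, Q1=9.56; dissipated=4.401
Op 3: CLOSE 1-3: Q_total=15.06, C_total=6.00, V=2.51; Q1=7.53, Q3=7.53; dissipated=1.375
Op 4: CLOSE 2-1: Q_total=23.47, C_total=8.00, V=2.93; Q2=14.67, Q1=8.80; dissipated=0.430
Op 5: CLOSE 1-3: Q_total=16.33, C_total=6.00, V=2.72; Q1=8.17, Q3=8.17; dissipated=0.134
Total dissipated: 8.424 μJ

Answer: 8.42 μJ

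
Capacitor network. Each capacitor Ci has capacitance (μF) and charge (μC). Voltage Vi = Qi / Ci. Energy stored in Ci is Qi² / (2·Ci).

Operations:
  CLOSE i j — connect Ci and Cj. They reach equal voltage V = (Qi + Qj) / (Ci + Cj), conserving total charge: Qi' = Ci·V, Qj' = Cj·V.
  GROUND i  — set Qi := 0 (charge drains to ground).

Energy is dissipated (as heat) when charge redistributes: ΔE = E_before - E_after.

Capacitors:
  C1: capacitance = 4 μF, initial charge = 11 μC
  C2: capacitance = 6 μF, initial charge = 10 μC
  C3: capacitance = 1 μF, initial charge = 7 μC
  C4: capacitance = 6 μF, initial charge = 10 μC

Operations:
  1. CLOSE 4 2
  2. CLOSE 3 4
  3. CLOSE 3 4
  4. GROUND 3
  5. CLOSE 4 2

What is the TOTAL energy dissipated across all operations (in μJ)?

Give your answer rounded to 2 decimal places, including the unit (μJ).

Answer: 16.01 μJ

Derivation:
Initial: C1(4μF, Q=11μC, V=2.75V), C2(6μF, Q=10μC, V=1.67V), C3(1μF, Q=7μC, V=7.00V), C4(6μF, Q=10μC, V=1.67V)
Op 1: CLOSE 4-2: Q_total=20.00, C_total=12.00, V=1.67; Q4=10.00, Q2=10.00; dissipated=0.000
Op 2: CLOSE 3-4: Q_total=17.00, C_total=7.00, V=2.43; Q3=2.43, Q4=14.57; dissipated=12.190
Op 3: CLOSE 3-4: Q_total=17.00, C_total=7.00, V=2.43; Q3=2.43, Q4=14.57; dissipated=0.000
Op 4: GROUND 3: Q3=0; energy lost=2.949
Op 5: CLOSE 4-2: Q_total=24.57, C_total=12.00, V=2.05; Q4=12.29, Q2=12.29; dissipated=0.871
Total dissipated: 16.010 μJ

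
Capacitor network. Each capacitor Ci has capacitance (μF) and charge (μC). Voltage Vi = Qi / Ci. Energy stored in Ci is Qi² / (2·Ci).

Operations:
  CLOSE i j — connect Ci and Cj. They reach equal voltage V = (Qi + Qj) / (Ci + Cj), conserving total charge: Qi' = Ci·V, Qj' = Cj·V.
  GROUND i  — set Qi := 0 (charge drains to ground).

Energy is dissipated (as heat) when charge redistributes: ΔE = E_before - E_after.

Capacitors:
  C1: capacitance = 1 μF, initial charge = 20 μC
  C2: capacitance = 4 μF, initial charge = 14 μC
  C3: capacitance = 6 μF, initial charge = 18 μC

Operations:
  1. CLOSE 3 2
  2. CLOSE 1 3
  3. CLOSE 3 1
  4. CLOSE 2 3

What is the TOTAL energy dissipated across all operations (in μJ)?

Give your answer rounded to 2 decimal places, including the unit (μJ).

Initial: C1(1μF, Q=20μC, V=20.00V), C2(4μF, Q=14μC, V=3.50V), C3(6μF, Q=18μC, V=3.00V)
Op 1: CLOSE 3-2: Q_total=32.00, C_total=10.00, V=3.20; Q3=19.20, Q2=12.80; dissipated=0.300
Op 2: CLOSE 1-3: Q_total=39.20, C_total=7.00, V=5.60; Q1=5.60, Q3=33.60; dissipated=120.960
Op 3: CLOSE 3-1: Q_total=39.20, C_total=7.00, V=5.60; Q3=33.60, Q1=5.60; dissipated=0.000
Op 4: CLOSE 2-3: Q_total=46.40, C_total=10.00, V=4.64; Q2=18.56, Q3=27.84; dissipated=6.912
Total dissipated: 128.172 μJ

Answer: 128.17 μJ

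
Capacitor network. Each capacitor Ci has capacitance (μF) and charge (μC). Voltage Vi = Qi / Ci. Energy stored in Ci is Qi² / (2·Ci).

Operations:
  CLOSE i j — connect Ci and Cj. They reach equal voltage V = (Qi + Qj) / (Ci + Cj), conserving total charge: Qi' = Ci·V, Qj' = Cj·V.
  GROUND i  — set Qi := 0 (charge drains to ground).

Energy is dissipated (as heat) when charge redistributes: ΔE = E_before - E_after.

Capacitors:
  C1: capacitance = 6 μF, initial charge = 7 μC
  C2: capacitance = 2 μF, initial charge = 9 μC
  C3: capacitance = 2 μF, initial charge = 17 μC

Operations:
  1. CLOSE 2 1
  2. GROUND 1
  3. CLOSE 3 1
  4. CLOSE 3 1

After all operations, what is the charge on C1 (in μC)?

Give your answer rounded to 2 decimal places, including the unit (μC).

Answer: 12.75 μC

Derivation:
Initial: C1(6μF, Q=7μC, V=1.17V), C2(2μF, Q=9μC, V=4.50V), C3(2μF, Q=17μC, V=8.50V)
Op 1: CLOSE 2-1: Q_total=16.00, C_total=8.00, V=2.00; Q2=4.00, Q1=12.00; dissipated=8.333
Op 2: GROUND 1: Q1=0; energy lost=12.000
Op 3: CLOSE 3-1: Q_total=17.00, C_total=8.00, V=2.12; Q3=4.25, Q1=12.75; dissipated=54.188
Op 4: CLOSE 3-1: Q_total=17.00, C_total=8.00, V=2.12; Q3=4.25, Q1=12.75; dissipated=0.000
Final charges: Q1=12.75, Q2=4.00, Q3=4.25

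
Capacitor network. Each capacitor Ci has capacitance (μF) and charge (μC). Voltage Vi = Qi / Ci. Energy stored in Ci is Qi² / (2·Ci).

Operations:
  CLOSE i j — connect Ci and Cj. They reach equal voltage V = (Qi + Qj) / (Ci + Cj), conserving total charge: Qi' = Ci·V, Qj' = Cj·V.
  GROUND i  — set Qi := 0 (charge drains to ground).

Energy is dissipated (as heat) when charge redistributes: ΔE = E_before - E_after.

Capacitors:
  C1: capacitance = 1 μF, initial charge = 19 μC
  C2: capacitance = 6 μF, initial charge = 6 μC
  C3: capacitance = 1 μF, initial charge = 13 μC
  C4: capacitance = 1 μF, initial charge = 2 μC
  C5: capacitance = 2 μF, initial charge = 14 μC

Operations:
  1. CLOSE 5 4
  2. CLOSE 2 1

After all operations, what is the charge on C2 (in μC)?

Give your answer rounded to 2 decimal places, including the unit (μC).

Answer: 21.43 μC

Derivation:
Initial: C1(1μF, Q=19μC, V=19.00V), C2(6μF, Q=6μC, V=1.00V), C3(1μF, Q=13μC, V=13.00V), C4(1μF, Q=2μC, V=2.00V), C5(2μF, Q=14μC, V=7.00V)
Op 1: CLOSE 5-4: Q_total=16.00, C_total=3.00, V=5.33; Q5=10.67, Q4=5.33; dissipated=8.333
Op 2: CLOSE 2-1: Q_total=25.00, C_total=7.00, V=3.57; Q2=21.43, Q1=3.57; dissipated=138.857
Final charges: Q1=3.57, Q2=21.43, Q3=13.00, Q4=5.33, Q5=10.67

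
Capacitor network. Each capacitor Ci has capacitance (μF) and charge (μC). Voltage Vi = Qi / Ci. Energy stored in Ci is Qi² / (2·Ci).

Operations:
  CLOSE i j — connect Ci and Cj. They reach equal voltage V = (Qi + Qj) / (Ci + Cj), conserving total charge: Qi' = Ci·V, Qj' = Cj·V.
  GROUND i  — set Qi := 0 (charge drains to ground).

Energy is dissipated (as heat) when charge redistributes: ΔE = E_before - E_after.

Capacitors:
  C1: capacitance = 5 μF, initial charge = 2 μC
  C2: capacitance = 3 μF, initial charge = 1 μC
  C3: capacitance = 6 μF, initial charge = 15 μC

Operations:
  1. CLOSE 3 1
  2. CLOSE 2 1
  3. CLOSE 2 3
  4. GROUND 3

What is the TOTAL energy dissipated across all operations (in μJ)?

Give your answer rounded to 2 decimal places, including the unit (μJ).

Answer: 13.43 μJ

Derivation:
Initial: C1(5μF, Q=2μC, V=0.40V), C2(3μF, Q=1μC, V=0.33V), C3(6μF, Q=15μC, V=2.50V)
Op 1: CLOSE 3-1: Q_total=17.00, C_total=11.00, V=1.55; Q3=9.27, Q1=7.73; dissipated=6.014
Op 2: CLOSE 2-1: Q_total=8.73, C_total=8.00, V=1.09; Q2=3.27, Q1=5.45; dissipated=1.377
Op 3: CLOSE 2-3: Q_total=12.55, C_total=9.00, V=1.39; Q2=4.18, Q3=8.36; dissipated=0.207
Op 4: GROUND 3: Q3=0; energy lost=5.829
Total dissipated: 13.427 μJ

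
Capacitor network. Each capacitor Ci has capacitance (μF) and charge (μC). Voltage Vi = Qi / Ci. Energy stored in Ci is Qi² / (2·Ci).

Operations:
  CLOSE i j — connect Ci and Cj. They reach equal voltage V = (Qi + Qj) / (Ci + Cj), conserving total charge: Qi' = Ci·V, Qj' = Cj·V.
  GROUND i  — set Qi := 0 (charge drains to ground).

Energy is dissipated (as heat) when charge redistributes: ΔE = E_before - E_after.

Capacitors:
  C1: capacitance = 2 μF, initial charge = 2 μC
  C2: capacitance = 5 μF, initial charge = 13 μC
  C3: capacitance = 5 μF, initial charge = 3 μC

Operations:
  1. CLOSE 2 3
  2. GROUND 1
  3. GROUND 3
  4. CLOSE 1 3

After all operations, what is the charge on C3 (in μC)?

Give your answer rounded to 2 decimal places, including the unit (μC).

Initial: C1(2μF, Q=2μC, V=1.00V), C2(5μF, Q=13μC, V=2.60V), C3(5μF, Q=3μC, V=0.60V)
Op 1: CLOSE 2-3: Q_total=16.00, C_total=10.00, V=1.60; Q2=8.00, Q3=8.00; dissipated=5.000
Op 2: GROUND 1: Q1=0; energy lost=1.000
Op 3: GROUND 3: Q3=0; energy lost=6.400
Op 4: CLOSE 1-3: Q_total=0.00, C_total=7.00, V=0.00; Q1=0.00, Q3=0.00; dissipated=0.000
Final charges: Q1=0.00, Q2=8.00, Q3=0.00

Answer: 0.00 μC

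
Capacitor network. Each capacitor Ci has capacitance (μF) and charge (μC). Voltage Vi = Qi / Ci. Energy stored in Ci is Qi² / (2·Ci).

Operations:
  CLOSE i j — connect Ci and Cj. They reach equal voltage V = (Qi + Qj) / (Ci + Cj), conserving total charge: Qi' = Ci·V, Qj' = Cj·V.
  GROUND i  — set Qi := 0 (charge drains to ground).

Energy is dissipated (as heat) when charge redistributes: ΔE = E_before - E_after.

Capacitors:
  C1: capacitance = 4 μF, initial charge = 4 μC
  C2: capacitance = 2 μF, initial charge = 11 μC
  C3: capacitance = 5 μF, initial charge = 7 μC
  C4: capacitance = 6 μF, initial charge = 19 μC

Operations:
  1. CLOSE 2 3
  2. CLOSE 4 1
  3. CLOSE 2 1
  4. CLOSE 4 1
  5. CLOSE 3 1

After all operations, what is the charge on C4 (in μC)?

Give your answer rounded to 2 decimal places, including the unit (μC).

Initial: C1(4μF, Q=4μC, V=1.00V), C2(2μF, Q=11μC, V=5.50V), C3(5μF, Q=7μC, V=1.40V), C4(6μF, Q=19μC, V=3.17V)
Op 1: CLOSE 2-3: Q_total=18.00, C_total=7.00, V=2.57; Q2=5.14, Q3=12.86; dissipated=12.007
Op 2: CLOSE 4-1: Q_total=23.00, C_total=10.00, V=2.30; Q4=13.80, Q1=9.20; dissipated=5.633
Op 3: CLOSE 2-1: Q_total=14.34, C_total=6.00, V=2.39; Q2=4.78, Q1=9.56; dissipated=0.049
Op 4: CLOSE 4-1: Q_total=23.36, C_total=10.00, V=2.34; Q4=14.02, Q1=9.34; dissipated=0.010
Op 5: CLOSE 3-1: Q_total=22.20, C_total=9.00, V=2.47; Q3=12.33, Q1=9.87; dissipated=0.061
Final charges: Q1=9.87, Q2=4.78, Q3=12.33, Q4=14.02

Answer: 14.02 μC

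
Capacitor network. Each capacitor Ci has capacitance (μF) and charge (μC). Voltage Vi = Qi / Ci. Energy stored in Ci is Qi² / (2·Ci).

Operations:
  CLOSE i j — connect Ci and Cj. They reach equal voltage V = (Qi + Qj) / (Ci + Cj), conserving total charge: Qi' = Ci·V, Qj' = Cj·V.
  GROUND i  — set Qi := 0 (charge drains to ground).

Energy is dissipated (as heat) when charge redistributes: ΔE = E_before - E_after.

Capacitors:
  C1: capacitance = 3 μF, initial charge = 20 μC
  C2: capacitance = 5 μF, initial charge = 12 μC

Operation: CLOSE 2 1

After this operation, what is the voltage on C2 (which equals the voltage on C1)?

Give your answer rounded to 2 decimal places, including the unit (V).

Answer: 4.00 V

Derivation:
Initial: C1(3μF, Q=20μC, V=6.67V), C2(5μF, Q=12μC, V=2.40V)
Op 1: CLOSE 2-1: Q_total=32.00, C_total=8.00, V=4.00; Q2=20.00, Q1=12.00; dissipated=17.067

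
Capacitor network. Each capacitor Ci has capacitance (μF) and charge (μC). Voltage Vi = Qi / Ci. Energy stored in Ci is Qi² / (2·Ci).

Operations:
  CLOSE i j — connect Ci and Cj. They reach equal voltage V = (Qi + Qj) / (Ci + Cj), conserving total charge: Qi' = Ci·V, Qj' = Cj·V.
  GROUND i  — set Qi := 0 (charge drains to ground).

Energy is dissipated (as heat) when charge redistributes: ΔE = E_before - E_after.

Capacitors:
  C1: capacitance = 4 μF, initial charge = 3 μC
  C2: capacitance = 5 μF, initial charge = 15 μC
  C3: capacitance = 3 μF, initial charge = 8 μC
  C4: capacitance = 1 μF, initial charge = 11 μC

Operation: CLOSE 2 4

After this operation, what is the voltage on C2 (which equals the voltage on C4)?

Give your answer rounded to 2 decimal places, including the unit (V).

Answer: 4.33 V

Derivation:
Initial: C1(4μF, Q=3μC, V=0.75V), C2(5μF, Q=15μC, V=3.00V), C3(3μF, Q=8μC, V=2.67V), C4(1μF, Q=11μC, V=11.00V)
Op 1: CLOSE 2-4: Q_total=26.00, C_total=6.00, V=4.33; Q2=21.67, Q4=4.33; dissipated=26.667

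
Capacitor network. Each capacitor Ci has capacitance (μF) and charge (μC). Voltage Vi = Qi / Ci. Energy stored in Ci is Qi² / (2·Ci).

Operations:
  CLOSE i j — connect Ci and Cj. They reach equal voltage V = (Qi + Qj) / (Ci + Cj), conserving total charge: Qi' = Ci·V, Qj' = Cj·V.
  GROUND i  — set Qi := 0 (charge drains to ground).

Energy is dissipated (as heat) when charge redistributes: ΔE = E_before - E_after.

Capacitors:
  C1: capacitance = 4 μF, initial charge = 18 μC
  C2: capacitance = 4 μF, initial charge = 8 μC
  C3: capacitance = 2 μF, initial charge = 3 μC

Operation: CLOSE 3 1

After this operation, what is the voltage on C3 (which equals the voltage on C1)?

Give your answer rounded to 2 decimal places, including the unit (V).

Answer: 3.50 V

Derivation:
Initial: C1(4μF, Q=18μC, V=4.50V), C2(4μF, Q=8μC, V=2.00V), C3(2μF, Q=3μC, V=1.50V)
Op 1: CLOSE 3-1: Q_total=21.00, C_total=6.00, V=3.50; Q3=7.00, Q1=14.00; dissipated=6.000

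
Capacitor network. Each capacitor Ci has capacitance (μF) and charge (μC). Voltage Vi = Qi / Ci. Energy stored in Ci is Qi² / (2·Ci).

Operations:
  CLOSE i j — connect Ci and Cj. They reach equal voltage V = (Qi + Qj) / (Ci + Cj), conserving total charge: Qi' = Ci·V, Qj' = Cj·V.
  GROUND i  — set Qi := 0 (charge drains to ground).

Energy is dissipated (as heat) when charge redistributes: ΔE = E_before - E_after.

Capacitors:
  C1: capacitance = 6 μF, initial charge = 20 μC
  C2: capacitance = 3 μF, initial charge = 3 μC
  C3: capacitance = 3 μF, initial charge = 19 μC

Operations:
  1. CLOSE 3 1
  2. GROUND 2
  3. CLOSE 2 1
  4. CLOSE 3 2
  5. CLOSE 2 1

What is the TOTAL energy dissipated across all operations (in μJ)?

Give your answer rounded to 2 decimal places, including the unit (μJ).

Answer: 31.36 μJ

Derivation:
Initial: C1(6μF, Q=20μC, V=3.33V), C2(3μF, Q=3μC, V=1.00V), C3(3μF, Q=19μC, V=6.33V)
Op 1: CLOSE 3-1: Q_total=39.00, C_total=9.00, V=4.33; Q3=13.00, Q1=26.00; dissipated=9.000
Op 2: GROUND 2: Q2=0; energy lost=1.500
Op 3: CLOSE 2-1: Q_total=26.00, C_total=9.00, V=2.89; Q2=8.67, Q1=17.33; dissipated=18.778
Op 4: CLOSE 3-2: Q_total=21.67, C_total=6.00, V=3.61; Q3=10.83, Q2=10.83; dissipated=1.565
Op 5: CLOSE 2-1: Q_total=28.17, C_total=9.00, V=3.13; Q2=9.39, Q1=18.78; dissipated=0.522
Total dissipated: 31.364 μJ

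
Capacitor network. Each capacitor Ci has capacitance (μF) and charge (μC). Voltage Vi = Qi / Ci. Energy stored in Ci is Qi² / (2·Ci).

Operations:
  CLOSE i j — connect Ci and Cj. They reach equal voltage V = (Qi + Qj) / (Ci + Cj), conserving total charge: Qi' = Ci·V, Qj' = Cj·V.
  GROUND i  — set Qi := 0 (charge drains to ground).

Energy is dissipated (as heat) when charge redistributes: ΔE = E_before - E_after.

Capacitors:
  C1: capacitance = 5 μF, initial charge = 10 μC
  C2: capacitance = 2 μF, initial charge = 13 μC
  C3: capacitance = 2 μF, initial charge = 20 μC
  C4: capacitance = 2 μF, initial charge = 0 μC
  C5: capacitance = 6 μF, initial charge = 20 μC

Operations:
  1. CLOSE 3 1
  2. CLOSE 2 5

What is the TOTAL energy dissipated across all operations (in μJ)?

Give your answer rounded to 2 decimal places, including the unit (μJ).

Initial: C1(5μF, Q=10μC, V=2.00V), C2(2μF, Q=13μC, V=6.50V), C3(2μF, Q=20μC, V=10.00V), C4(2μF, Q=0μC, V=0.00V), C5(6μF, Q=20μC, V=3.33V)
Op 1: CLOSE 3-1: Q_total=30.00, C_total=7.00, V=4.29; Q3=8.57, Q1=21.43; dissipated=45.714
Op 2: CLOSE 2-5: Q_total=33.00, C_total=8.00, V=4.12; Q2=8.25, Q5=24.75; dissipated=7.521
Total dissipated: 53.235 μJ

Answer: 53.24 μJ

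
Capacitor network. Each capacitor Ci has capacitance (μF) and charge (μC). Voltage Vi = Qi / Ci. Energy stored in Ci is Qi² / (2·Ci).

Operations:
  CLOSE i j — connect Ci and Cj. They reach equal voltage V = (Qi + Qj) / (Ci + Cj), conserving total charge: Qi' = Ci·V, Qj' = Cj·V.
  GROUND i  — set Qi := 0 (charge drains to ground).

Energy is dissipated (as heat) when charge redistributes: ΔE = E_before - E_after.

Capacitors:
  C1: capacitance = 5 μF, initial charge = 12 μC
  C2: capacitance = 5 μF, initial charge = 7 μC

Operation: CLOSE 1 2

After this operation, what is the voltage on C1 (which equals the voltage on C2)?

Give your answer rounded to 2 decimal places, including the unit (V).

Answer: 1.90 V

Derivation:
Initial: C1(5μF, Q=12μC, V=2.40V), C2(5μF, Q=7μC, V=1.40V)
Op 1: CLOSE 1-2: Q_total=19.00, C_total=10.00, V=1.90; Q1=9.50, Q2=9.50; dissipated=1.250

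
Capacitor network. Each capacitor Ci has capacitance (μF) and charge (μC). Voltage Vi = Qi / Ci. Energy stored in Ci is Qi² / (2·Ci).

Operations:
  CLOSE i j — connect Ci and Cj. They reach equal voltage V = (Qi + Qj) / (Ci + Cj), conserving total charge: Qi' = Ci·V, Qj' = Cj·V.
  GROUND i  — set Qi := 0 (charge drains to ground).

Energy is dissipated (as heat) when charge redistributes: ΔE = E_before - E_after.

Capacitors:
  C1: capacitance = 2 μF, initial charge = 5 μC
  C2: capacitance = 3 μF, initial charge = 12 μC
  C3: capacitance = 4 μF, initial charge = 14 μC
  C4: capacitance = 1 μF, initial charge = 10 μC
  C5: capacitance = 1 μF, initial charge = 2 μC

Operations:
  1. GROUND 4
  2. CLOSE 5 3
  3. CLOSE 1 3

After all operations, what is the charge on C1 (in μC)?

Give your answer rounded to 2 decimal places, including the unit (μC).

Answer: 5.93 μC

Derivation:
Initial: C1(2μF, Q=5μC, V=2.50V), C2(3μF, Q=12μC, V=4.00V), C3(4μF, Q=14μC, V=3.50V), C4(1μF, Q=10μC, V=10.00V), C5(1μF, Q=2μC, V=2.00V)
Op 1: GROUND 4: Q4=0; energy lost=50.000
Op 2: CLOSE 5-3: Q_total=16.00, C_total=5.00, V=3.20; Q5=3.20, Q3=12.80; dissipated=0.900
Op 3: CLOSE 1-3: Q_total=17.80, C_total=6.00, V=2.97; Q1=5.93, Q3=11.87; dissipated=0.327
Final charges: Q1=5.93, Q2=12.00, Q3=11.87, Q4=0.00, Q5=3.20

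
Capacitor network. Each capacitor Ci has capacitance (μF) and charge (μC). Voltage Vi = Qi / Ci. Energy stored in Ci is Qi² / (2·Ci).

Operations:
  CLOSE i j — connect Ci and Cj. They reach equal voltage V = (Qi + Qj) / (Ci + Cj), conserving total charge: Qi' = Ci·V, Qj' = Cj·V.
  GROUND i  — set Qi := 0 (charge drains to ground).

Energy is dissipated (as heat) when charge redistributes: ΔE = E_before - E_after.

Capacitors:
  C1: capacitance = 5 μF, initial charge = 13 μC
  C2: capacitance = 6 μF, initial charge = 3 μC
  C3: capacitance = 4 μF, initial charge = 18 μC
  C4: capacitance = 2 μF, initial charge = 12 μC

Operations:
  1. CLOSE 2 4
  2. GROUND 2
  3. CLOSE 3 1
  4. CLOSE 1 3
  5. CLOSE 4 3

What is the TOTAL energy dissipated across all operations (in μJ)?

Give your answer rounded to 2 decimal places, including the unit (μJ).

Answer: 38.89 μJ

Derivation:
Initial: C1(5μF, Q=13μC, V=2.60V), C2(6μF, Q=3μC, V=0.50V), C3(4μF, Q=18μC, V=4.50V), C4(2μF, Q=12μC, V=6.00V)
Op 1: CLOSE 2-4: Q_total=15.00, C_total=8.00, V=1.88; Q2=11.25, Q4=3.75; dissipated=22.688
Op 2: GROUND 2: Q2=0; energy lost=10.547
Op 3: CLOSE 3-1: Q_total=31.00, C_total=9.00, V=3.44; Q3=13.78, Q1=17.22; dissipated=4.011
Op 4: CLOSE 1-3: Q_total=31.00, C_total=9.00, V=3.44; Q1=17.22, Q3=13.78; dissipated=0.000
Op 5: CLOSE 4-3: Q_total=17.53, C_total=6.00, V=2.92; Q4=5.84, Q3=11.69; dissipated=1.642
Total dissipated: 38.888 μJ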